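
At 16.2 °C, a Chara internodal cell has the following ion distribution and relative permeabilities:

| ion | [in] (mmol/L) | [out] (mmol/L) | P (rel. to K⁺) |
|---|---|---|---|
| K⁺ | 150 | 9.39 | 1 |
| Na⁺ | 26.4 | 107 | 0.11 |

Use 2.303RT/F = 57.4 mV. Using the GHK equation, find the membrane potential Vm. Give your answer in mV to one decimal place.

-49.3 mV

Vm = 57.4 · log₁₀[(Σ P·[cation]ₒ + Σ P·[anion]ᵢ) / (Σ P·[cation]ᵢ + Σ P·[anion]ₒ)]
Numerator = 1×9.39 + 0.11×107 = 21.16
Denominator = 1×150 + 0.11×26.4 = 152.9
Vm = 57.4 · log₁₀(0.13839) = 57.4 × (-0.8589) = -49.30 mV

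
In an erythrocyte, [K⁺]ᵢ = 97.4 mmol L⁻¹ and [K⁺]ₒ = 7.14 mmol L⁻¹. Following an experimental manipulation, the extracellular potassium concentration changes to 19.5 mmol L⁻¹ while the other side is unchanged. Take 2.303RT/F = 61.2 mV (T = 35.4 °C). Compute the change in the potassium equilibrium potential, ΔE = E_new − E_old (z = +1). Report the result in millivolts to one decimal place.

26.7 mV

E_old = (61.2/1)·log₁₀(7.14/97.4) = -69.45 mV
E_new = (61.2/1)·log₁₀(19.5/97.4) = -42.75 mV
ΔE = -42.75 − (-69.45) = 26.70 mV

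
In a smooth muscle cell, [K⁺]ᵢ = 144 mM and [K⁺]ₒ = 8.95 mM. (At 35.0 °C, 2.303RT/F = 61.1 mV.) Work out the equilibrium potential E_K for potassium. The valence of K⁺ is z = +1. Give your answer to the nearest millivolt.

E = (61.1/z) · log₁₀([K⁺]_out/[K⁺]_in) with z = +1.
= (61.1/1) · log₁₀(8.95/144) = 61.10 · log₁₀(0.06215)
= 61.10 · (-1.2065) = -73.72 mV

-74 mV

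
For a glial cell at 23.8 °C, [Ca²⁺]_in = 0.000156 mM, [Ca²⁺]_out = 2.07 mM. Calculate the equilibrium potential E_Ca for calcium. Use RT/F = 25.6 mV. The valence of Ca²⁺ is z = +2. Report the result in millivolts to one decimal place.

E = (25.6/z) · ln([Ca²⁺]_out/[Ca²⁺]_in) with z = +2.
= (25.6/2) · ln(2.07/0.000156) = 12.80 · ln(1.327e+04)
= 12.80 · (9.4932) = 121.51 mV

121.5 mV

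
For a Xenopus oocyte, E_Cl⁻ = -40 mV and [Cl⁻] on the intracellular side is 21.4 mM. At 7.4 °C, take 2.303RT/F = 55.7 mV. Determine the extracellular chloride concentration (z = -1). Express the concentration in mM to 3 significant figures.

112 mM

Nernst: E = (55.7/-1) · log₁₀([out]/[in]), so log₁₀([out]/[in]) = -40.0 × -1 / 55.7 = 0.7181.
[out]/[in] = 10^(0.7181) = 5.226.
[out] = 5.226 × 21.4 = 111.8 mM.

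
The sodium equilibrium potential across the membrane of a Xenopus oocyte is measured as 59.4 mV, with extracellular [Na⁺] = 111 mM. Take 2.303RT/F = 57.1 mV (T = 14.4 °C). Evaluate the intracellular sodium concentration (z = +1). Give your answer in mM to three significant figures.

10.1 mM

Nernst: E = (57.1/1) · log₁₀([out]/[in]), so log₁₀([out]/[in]) = 59.4 × 1 / 57.1 = 1.0403.
[out]/[in] = 10^(1.0403) = 10.97.
[in] = 111 / 10.97 = 10.12 mM.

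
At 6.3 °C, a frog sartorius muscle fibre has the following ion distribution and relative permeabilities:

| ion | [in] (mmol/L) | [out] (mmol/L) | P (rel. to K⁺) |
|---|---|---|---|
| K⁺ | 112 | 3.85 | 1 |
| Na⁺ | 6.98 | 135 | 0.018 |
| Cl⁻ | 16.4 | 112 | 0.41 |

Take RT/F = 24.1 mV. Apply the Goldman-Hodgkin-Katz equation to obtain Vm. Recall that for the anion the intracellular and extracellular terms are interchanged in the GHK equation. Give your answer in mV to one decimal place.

-60.2 mV

Vm = 24.1 · ln[(Σ P·[cation]ₒ + Σ P·[anion]ᵢ) / (Σ P·[cation]ᵢ + Σ P·[anion]ₒ)]
Numerator = 1×3.85 + 0.018×135 + 0.41×16.4 = 13
Denominator = 1×112 + 0.018×6.98 + 0.41×112 = 158
Vm = 24.1 · ln(0.08228) = 24.1 × (-2.4976) = -60.19 mV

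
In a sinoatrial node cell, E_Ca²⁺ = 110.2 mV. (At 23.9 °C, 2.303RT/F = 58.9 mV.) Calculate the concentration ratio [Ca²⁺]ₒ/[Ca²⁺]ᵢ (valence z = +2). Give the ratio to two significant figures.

5500

log₁₀([out]/[in]) = E·z/(58.9) = 110.2 × 2 / 58.9 = 3.7419
[out]/[in] = 10^(3.7419) = 5520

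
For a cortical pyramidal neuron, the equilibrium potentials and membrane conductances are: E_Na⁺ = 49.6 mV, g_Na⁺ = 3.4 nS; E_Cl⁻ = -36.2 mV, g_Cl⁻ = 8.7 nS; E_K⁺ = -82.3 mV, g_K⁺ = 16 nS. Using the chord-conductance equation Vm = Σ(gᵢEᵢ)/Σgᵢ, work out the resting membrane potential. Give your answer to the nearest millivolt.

-52 mV

Σ gᵢEᵢ = 3.4·(49.6) + 8.7·(-36.2) + 16·(-82.3) = -1463.10
Σ gᵢ = 3.4 + 8.7 + 16 = 28.1
Vm = -1463.10 / 28.1 = -52.07 mV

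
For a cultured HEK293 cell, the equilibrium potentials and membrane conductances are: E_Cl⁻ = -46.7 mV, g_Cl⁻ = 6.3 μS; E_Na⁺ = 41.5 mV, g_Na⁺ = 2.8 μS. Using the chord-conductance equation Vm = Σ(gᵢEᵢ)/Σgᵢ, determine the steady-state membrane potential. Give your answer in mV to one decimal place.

-19.6 mV

Σ gᵢEᵢ = 6.3·(-46.7) + 2.8·(41.5) = -178.01
Σ gᵢ = 6.3 + 2.8 = 9.1
Vm = -178.01 / 9.1 = -19.56 mV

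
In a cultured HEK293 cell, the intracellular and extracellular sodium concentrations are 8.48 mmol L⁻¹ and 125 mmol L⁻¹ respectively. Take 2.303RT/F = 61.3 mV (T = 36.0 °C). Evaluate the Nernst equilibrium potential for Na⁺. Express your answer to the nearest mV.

E = (61.3/z) · log₁₀([Na⁺]_out/[Na⁺]_in) with z = +1.
= (61.3/1) · log₁₀(125/8.48) = 61.30 · log₁₀(14.74)
= 61.30 · (1.1685) = 71.63 mV

72 mV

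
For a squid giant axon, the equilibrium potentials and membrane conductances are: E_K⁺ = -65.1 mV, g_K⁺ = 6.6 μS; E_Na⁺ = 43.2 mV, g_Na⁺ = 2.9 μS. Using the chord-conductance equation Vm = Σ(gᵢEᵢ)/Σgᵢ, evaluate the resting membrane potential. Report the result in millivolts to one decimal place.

Σ gᵢEᵢ = 6.6·(-65.1) + 2.9·(43.2) = -304.38
Σ gᵢ = 6.6 + 2.9 = 9.5
Vm = -304.38 / 9.5 = -32.04 mV

-32.0 mV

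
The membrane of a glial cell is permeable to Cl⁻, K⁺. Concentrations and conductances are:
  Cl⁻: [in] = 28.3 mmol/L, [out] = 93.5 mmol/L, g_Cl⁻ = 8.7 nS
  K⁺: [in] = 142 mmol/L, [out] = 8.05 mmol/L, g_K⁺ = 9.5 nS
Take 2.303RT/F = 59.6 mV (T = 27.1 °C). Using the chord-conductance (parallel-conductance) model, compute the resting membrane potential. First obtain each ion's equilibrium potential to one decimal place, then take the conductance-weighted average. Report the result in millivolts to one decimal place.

E_Cl⁻ = (59.6/-1)·log₁₀(93.5/28.3) = -30.9 mV
E_K⁺ = (59.6/1)·log₁₀(8.05/142) = -74.3 mV
Vm = (Σ gᵢEᵢ)/(Σ gᵢ) = (8.7·-30.9 + 9.5·-74.3) / (8.7 + 9.5)
= -974.68 / 18.2 = -53.55 mV

-53.6 mV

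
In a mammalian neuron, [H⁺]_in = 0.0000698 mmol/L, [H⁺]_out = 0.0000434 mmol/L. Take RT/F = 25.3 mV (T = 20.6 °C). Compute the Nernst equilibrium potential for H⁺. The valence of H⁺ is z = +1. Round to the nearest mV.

-12 mV

E = (25.3/z) · ln([H⁺]_out/[H⁺]_in) with z = +1.
= (25.3/1) · ln(0.0000434/0.0000698) = 25.30 · ln(0.6218)
= 25.30 · (-0.4752) = -12.02 mV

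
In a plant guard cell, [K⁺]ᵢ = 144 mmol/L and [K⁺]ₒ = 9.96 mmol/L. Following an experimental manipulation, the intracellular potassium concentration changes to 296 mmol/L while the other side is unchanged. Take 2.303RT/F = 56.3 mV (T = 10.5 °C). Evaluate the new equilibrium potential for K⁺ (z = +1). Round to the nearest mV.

-83 mV

After the shift: [K⁺]_out = 9.96, [K⁺]_in = 296 mmol/L.
E_new = (56.3/1)·log₁₀(9.96/296) = 56.30 · (-1.4730) = -82.93 mV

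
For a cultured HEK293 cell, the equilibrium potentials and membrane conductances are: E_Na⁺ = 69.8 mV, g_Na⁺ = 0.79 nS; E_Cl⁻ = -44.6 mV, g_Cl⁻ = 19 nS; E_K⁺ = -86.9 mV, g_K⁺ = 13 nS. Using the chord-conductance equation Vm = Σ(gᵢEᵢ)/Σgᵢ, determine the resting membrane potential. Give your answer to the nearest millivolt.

Σ gᵢEᵢ = 0.79·(69.8) + 19·(-44.6) + 13·(-86.9) = -1921.96
Σ gᵢ = 0.79 + 19 + 13 = 32.79
Vm = -1921.96 / 32.79 = -58.61 mV

-59 mV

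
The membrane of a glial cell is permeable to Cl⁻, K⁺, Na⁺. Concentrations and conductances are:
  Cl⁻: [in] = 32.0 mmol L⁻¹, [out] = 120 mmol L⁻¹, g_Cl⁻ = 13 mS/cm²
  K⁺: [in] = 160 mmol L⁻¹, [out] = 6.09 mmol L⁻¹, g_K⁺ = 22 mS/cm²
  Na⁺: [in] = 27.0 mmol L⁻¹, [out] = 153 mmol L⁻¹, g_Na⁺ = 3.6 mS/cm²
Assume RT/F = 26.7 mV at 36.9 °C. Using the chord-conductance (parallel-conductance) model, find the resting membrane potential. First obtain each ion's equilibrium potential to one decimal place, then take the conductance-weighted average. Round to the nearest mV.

-57 mV

E_Cl⁻ = (26.7/-1)·ln(120/32.0) = -35.3 mV
E_K⁺ = (26.7/1)·ln(6.09/160) = -87.3 mV
E_Na⁺ = (26.7/1)·ln(153/27.0) = 46.3 mV
Vm = (Σ gᵢEᵢ)/(Σ gᵢ) = (13·-35.3 + 22·-87.3 + 3.6·46.3) / (13 + 22 + 3.6)
= -2212.82 / 38.6 = -57.33 mV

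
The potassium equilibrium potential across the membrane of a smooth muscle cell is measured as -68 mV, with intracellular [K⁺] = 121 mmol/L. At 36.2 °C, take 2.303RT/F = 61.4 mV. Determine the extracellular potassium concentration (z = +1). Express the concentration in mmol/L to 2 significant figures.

Nernst: E = (61.4/1) · log₁₀([out]/[in]), so log₁₀([out]/[in]) = -68.0 × 1 / 61.4 = -1.1075.
[out]/[in] = 10^(-1.1075) = 0.07807.
[out] = 0.07807 × 121 = 9.447 mmol/L.

9.4 mmol/L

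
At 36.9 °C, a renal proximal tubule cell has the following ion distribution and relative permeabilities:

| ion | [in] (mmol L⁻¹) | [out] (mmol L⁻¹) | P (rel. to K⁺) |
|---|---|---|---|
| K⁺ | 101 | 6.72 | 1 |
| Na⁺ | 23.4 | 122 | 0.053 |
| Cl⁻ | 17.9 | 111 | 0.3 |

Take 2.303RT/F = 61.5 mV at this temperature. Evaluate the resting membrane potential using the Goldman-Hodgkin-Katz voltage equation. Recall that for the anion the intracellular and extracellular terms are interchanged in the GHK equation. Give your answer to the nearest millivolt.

Vm = 61.5 · log₁₀[(Σ P·[cation]ₒ + Σ P·[anion]ᵢ) / (Σ P·[cation]ᵢ + Σ P·[anion]ₒ)]
Numerator = 1×6.72 + 0.053×122 + 0.3×17.9 = 18.56
Denominator = 1×101 + 0.053×23.4 + 0.3×111 = 135.5
Vm = 61.5 · log₁₀(0.1369) = 61.5 × (-0.8636) = -53.11 mV

-53 mV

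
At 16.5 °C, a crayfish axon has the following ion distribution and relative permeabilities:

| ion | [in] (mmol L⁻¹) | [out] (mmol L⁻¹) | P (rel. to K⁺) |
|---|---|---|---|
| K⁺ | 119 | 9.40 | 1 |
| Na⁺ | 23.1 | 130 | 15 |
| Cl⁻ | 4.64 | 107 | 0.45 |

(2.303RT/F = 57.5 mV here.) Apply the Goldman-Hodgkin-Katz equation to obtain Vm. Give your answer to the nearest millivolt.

Vm = 57.5 · log₁₀[(Σ P·[cation]ₒ + Σ P·[anion]ᵢ) / (Σ P·[cation]ᵢ + Σ P·[anion]ₒ)]
Numerator = 1×9.40 + 15×130 + 0.45×4.64 = 1961
Denominator = 1×119 + 15×23.1 + 0.45×107 = 513.6
Vm = 57.5 · log₁₀(3.8187) = 57.5 × (0.5819) = 33.46 mV

33 mV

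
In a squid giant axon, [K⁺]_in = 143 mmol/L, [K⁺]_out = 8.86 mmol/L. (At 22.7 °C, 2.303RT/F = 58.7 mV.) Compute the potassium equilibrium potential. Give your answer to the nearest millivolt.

-71 mV

E = (58.7/z) · log₁₀([K⁺]_out/[K⁺]_in) with z = +1.
= (58.7/1) · log₁₀(8.86/143) = 58.70 · log₁₀(0.06196)
= 58.70 · (-1.2079) = -70.90 mV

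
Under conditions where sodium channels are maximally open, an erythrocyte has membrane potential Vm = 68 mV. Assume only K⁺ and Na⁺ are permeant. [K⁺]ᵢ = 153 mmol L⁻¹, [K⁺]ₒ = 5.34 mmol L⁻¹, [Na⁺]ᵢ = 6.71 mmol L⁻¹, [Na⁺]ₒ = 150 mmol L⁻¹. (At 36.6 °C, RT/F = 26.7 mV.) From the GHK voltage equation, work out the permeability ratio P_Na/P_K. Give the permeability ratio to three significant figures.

30.3

Let α = P_Na/P_K. GHK: Vm = 26.7·ln[(Kₒ + α·Naₒ)/(Kᵢ + α·Naᵢ)].
e^(Vm/26.7) = e^(68.0/26.7) = 12.766
So 12.766·(Kᵢ + α·Naᵢ) = Kₒ + α·Naₒ → α = (12.766·153.0 − 5.34) / (150.0 − 12.766·6.71)
α = (1953 − 5.34) / (150.0 − 85.66) = 1948/64.34 = 30.28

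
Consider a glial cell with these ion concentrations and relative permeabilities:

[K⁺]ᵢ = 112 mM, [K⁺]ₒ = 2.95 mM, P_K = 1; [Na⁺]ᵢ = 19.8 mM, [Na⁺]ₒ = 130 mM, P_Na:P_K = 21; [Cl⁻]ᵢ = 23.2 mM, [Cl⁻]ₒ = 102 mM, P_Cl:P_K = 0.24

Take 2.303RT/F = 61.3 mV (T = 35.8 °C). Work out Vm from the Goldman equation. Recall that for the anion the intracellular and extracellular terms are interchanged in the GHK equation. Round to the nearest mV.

Vm = 61.3 · log₁₀[(Σ P·[cation]ₒ + Σ P·[anion]ᵢ) / (Σ P·[cation]ᵢ + Σ P·[anion]ₒ)]
Numerator = 1×2.95 + 21×130 + 0.24×23.2 = 2739
Denominator = 1×112 + 21×19.8 + 0.24×102 = 552.3
Vm = 61.3 · log₁₀(4.9586) = 61.3 × (0.6954) = 42.63 mV

43 mV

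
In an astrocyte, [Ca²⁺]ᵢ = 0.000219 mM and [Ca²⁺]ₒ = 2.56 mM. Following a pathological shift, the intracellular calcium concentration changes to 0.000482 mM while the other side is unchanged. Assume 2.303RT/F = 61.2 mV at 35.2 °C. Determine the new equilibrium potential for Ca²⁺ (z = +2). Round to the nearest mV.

After the shift: [Ca²⁺]_out = 2.56, [Ca²⁺]_in = 0.000482 mM.
E_new = (61.2/2)·log₁₀(2.56/0.000482) = 30.60 · (3.7252) = 113.99 mV

114 mV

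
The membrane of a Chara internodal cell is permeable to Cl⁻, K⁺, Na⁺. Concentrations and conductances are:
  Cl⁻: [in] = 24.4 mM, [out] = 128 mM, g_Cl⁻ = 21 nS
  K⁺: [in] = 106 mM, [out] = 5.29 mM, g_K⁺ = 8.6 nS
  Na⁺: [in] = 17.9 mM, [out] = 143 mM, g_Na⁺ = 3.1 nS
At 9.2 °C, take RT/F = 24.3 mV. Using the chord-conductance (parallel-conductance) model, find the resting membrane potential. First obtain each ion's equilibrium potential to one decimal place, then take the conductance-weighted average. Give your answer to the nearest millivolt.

-40 mV

E_Cl⁻ = (24.3/-1)·ln(128/24.4) = -40.3 mV
E_K⁺ = (24.3/1)·ln(5.29/106) = -72.8 mV
E_Na⁺ = (24.3/1)·ln(143/17.9) = 50.5 mV
Vm = (Σ gᵢEᵢ)/(Σ gᵢ) = (21·-40.3 + 8.6·-72.8 + 3.1·50.5) / (21 + 8.6 + 3.1)
= -1315.83 / 32.7 = -40.24 mV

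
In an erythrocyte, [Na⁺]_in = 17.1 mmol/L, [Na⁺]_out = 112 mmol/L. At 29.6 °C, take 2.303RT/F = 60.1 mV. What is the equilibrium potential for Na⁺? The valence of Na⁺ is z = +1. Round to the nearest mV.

E = (60.1/z) · log₁₀([Na⁺]_out/[Na⁺]_in) with z = +1.
= (60.1/1) · log₁₀(112/17.1) = 60.10 · log₁₀(6.55)
= 60.10 · (0.8162) = 49.05 mV

49 mV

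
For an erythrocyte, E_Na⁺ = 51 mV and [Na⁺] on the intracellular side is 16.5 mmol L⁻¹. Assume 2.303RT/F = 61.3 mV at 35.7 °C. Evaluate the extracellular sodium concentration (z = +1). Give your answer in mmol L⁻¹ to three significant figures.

Nernst: E = (61.3/1) · log₁₀([out]/[in]), so log₁₀([out]/[in]) = 51.0 × 1 / 61.3 = 0.8320.
[out]/[in] = 10^(0.8320) = 6.792.
[out] = 6.792 × 16.5 = 112.1 mmol L⁻¹.

112 mmol L⁻¹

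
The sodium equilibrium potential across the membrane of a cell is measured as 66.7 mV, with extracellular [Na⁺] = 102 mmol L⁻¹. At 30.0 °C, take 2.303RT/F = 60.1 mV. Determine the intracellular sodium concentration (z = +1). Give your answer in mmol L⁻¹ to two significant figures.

7.9 mmol L⁻¹

Nernst: E = (60.1/1) · log₁₀([out]/[in]), so log₁₀([out]/[in]) = 66.7 × 1 / 60.1 = 1.1098.
[out]/[in] = 10^(1.1098) = 12.88.
[in] = 102 / 12.88 = 7.921 mmol L⁻¹.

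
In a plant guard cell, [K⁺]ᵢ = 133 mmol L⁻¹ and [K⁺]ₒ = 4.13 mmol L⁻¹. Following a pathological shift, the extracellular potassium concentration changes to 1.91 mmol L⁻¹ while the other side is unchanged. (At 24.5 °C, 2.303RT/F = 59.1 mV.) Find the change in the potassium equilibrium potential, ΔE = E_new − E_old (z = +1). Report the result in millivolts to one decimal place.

-19.8 mV

E_old = (59.1/1)·log₁₀(4.13/133) = -89.12 mV
E_new = (59.1/1)·log₁₀(1.91/133) = -108.91 mV
ΔE = -108.91 − (-89.12) = -19.79 mV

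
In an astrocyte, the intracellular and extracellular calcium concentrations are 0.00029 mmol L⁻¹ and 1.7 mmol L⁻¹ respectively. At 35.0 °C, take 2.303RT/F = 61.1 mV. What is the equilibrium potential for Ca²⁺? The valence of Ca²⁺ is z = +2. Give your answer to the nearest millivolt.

115 mV

E = (61.1/z) · log₁₀([Ca²⁺]_out/[Ca²⁺]_in) with z = +2.
= (61.1/2) · log₁₀(1.7/0.00029) = 30.55 · log₁₀(5862)
= 30.55 · (3.7681) = 115.11 mV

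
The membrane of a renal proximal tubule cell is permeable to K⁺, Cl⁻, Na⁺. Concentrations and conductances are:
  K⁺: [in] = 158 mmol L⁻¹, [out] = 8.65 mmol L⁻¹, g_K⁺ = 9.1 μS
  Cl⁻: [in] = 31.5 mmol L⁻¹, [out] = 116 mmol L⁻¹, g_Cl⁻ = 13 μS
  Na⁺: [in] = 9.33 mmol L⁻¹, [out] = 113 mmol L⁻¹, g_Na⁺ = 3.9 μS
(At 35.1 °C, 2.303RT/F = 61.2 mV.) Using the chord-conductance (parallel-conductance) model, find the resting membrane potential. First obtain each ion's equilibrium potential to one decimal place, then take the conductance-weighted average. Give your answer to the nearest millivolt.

-34 mV

E_K⁺ = (61.2/1)·log₁₀(8.65/158) = -77.2 mV
E_Cl⁻ = (61.2/-1)·log₁₀(116/31.5) = -34.6 mV
E_Na⁺ = (61.2/1)·log₁₀(113/9.33) = 66.3 mV
Vm = (Σ gᵢEᵢ)/(Σ gᵢ) = (9.1·-77.2 + 13·-34.6 + 3.9·66.3) / (9.1 + 13 + 3.9)
= -893.75 / 26 = -34.38 mV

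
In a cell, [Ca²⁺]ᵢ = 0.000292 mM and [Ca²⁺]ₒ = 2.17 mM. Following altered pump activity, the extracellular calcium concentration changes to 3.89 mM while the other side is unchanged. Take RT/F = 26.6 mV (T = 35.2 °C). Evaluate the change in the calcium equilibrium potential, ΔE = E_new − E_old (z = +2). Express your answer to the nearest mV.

E_old = (26.6/2)·ln(2.17/0.000292) = 118.55 mV
E_new = (26.6/2)·ln(3.89/0.000292) = 126.31 mV
ΔE = 126.31 − (118.55) = 7.76 mV

8 mV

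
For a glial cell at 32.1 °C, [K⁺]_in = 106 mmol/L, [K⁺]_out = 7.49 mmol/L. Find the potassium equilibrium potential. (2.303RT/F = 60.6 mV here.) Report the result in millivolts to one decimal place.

-69.7 mV

E = (60.6/z) · log₁₀([K⁺]_out/[K⁺]_in) with z = +1.
= (60.6/1) · log₁₀(7.49/106) = 60.60 · log₁₀(0.07066)
= 60.60 · (-1.1508) = -69.74 mV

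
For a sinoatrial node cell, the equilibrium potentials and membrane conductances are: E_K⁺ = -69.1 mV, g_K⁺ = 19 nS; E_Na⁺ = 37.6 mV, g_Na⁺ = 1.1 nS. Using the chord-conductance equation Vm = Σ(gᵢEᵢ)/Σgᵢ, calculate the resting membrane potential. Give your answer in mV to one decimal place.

-63.3 mV

Σ gᵢEᵢ = 19·(-69.1) + 1.1·(37.6) = -1271.54
Σ gᵢ = 19 + 1.1 = 20.1
Vm = -1271.54 / 20.1 = -63.26 mV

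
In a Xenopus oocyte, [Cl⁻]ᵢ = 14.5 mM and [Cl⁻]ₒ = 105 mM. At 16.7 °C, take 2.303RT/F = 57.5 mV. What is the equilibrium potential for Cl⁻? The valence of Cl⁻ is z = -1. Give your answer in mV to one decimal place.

-49.4 mV

E = (57.5/z) · log₁₀([Cl⁻]_out/[Cl⁻]_in) with z = -1.
For an anion, dividing by z = -1 reverses the sign.
= (57.5/-1) · log₁₀(105/14.5) = -57.50 · log₁₀(7.241)
= -57.50 · (0.8598) = -49.44 mV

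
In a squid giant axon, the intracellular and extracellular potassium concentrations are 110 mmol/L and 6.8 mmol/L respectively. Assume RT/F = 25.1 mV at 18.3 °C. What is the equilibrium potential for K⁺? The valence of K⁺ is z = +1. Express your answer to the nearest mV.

-70 mV

E = (25.1/z) · ln([K⁺]_out/[K⁺]_in) with z = +1.
= (25.1/1) · ln(6.8/110) = 25.10 · ln(0.06182)
= 25.10 · (-2.7836) = -69.87 mV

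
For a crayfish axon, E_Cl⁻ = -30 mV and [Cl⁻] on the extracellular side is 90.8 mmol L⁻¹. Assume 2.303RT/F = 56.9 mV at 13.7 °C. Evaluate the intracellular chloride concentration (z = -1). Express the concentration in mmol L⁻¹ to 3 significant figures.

27.0 mmol L⁻¹

Nernst: E = (56.9/-1) · log₁₀([out]/[in]), so log₁₀([out]/[in]) = -30.0 × -1 / 56.9 = 0.5272.
[out]/[in] = 10^(0.5272) = 3.367.
[in] = 90.8 / 3.367 = 26.97 mmol L⁻¹.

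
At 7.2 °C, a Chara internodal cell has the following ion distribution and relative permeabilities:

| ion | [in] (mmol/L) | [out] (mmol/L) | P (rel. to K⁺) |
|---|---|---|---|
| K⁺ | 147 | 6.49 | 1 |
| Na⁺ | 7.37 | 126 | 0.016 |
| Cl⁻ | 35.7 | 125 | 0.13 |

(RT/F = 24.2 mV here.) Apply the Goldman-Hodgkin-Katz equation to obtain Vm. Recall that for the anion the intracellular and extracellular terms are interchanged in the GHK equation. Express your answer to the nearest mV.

Vm = 24.2 · ln[(Σ P·[cation]ₒ + Σ P·[anion]ᵢ) / (Σ P·[cation]ᵢ + Σ P·[anion]ₒ)]
Numerator = 1×6.49 + 0.016×126 + 0.13×35.7 = 13.15
Denominator = 1×147 + 0.016×7.37 + 0.13×125 = 163.4
Vm = 24.2 · ln(0.080475) = 24.2 × (-2.5198) = -60.98 mV

-61 mV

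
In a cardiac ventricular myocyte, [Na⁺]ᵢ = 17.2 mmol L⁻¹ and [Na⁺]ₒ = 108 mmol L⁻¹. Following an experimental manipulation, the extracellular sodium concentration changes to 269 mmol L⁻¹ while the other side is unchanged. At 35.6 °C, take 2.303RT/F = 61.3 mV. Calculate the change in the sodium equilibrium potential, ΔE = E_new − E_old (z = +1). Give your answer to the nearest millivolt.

24 mV

E_old = (61.3/1)·log₁₀(108/17.2) = 48.91 mV
E_new = (61.3/1)·log₁₀(269/17.2) = 73.21 mV
ΔE = 73.21 − (48.91) = 24.29 mV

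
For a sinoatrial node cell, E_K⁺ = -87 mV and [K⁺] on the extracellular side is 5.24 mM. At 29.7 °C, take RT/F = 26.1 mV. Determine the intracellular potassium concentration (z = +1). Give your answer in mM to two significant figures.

150 mM

Nernst: E = (26.1/1) · ln([out]/[in]), so ln([out]/[in]) = -87.0 × 1 / 26.1 = -3.3333.
[out]/[in] = e^(-3.3333) = 0.03567.
[in] = 5.24 / 0.03567 = 146.9 mM.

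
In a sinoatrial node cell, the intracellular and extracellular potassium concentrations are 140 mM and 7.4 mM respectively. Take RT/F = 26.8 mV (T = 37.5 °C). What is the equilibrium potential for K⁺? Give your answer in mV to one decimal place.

-78.8 mV

E = (26.8/z) · ln([K⁺]_out/[K⁺]_in) with z = +1.
= (26.8/1) · ln(7.4/140) = 26.80 · ln(0.05286)
= 26.80 · (-2.9402) = -78.80 mV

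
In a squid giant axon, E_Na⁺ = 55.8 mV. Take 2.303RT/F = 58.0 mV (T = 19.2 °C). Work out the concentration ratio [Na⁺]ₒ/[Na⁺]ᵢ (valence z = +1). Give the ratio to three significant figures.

log₁₀([out]/[in]) = E·z/(58.0) = 55.8 × 1 / 58.0 = 0.9621
[out]/[in] = 10^(0.9621) = 9.164

9.16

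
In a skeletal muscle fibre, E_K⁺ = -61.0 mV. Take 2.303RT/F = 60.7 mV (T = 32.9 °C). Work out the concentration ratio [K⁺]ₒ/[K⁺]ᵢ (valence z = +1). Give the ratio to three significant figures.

log₁₀([out]/[in]) = E·z/(60.7) = -61.0 × 1 / 60.7 = -1.0049
[out]/[in] = 10^(-1.0049) = 0.09887

0.0989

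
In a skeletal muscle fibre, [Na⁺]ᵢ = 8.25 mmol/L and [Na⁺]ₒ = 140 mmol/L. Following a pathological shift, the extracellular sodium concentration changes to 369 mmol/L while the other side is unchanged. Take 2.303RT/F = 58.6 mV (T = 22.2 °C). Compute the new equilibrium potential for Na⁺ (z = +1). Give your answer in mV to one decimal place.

96.7 mV

After the shift: [Na⁺]_out = 369, [Na⁺]_in = 8.25 mmol/L.
E_new = (58.6/1)·log₁₀(369/8.25) = 58.60 · (1.6506) = 96.72 mV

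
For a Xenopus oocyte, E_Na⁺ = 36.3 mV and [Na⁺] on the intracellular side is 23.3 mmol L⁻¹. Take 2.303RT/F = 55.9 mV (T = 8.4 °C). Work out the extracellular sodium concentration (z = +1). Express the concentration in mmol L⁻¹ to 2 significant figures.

100 mmol L⁻¹

Nernst: E = (55.9/1) · log₁₀([out]/[in]), so log₁₀([out]/[in]) = 36.3 × 1 / 55.9 = 0.6494.
[out]/[in] = 10^(0.6494) = 4.46.
[out] = 4.46 × 23.3 = 103.9 mmol L⁻¹.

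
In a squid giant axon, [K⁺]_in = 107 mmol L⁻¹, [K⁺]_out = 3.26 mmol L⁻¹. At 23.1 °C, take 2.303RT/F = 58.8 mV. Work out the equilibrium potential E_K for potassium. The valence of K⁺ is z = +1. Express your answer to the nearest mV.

-89 mV

E = (58.8/z) · log₁₀([K⁺]_out/[K⁺]_in) with z = +1.
= (58.8/1) · log₁₀(3.26/107) = 58.80 · log₁₀(0.03047)
= 58.80 · (-1.5162) = -89.15 mV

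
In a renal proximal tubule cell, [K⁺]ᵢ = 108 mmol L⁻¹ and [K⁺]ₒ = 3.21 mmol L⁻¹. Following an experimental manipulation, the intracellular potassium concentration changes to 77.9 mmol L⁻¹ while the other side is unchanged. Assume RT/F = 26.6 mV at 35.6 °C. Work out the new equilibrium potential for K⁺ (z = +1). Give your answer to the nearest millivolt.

After the shift: [K⁺]_out = 3.21, [K⁺]_in = 77.9 mmol L⁻¹.
E_new = (26.6/1)·ln(3.21/77.9) = 26.60 · (-3.1892) = -84.83 mV

-85 mV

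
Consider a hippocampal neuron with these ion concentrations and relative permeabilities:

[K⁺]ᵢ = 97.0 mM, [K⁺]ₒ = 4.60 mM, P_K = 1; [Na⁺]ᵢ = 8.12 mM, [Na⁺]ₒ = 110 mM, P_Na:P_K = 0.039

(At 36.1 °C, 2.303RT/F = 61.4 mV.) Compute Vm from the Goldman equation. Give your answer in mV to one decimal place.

-63.8 mV

Vm = 61.4 · log₁₀[(Σ P·[cation]ₒ + Σ P·[anion]ᵢ) / (Σ P·[cation]ᵢ + Σ P·[anion]ₒ)]
Numerator = 1×4.60 + 0.039×110 = 8.89
Denominator = 1×97.0 + 0.039×8.12 = 97.32
Vm = 61.4 · log₁₀(0.091351) = 61.4 × (-1.0393) = -63.81 mV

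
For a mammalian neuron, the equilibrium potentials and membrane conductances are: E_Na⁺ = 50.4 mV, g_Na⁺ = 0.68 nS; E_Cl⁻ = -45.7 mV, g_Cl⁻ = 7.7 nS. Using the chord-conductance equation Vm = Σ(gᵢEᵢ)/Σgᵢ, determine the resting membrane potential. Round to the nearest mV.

-38 mV

Σ gᵢEᵢ = 0.68·(50.4) + 7.7·(-45.7) = -317.62
Σ gᵢ = 0.68 + 7.7 = 8.38
Vm = -317.62 / 8.38 = -37.90 mV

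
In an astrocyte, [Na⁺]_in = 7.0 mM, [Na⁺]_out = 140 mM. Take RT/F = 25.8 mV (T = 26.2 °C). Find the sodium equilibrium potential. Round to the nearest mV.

E = (25.8/z) · ln([Na⁺]_out/[Na⁺]_in) with z = +1.
= (25.8/1) · ln(140/7.0) = 25.80 · ln(20)
= 25.80 · (2.9957) = 77.29 mV

77 mV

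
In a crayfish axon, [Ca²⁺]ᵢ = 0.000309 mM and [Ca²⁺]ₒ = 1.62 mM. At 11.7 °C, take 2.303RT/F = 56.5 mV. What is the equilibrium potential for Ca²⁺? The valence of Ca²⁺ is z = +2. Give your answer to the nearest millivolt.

105 mV

E = (56.5/z) · log₁₀([Ca²⁺]_out/[Ca²⁺]_in) with z = +2.
= (56.5/2) · log₁₀(1.62/0.000309) = 28.25 · log₁₀(5243)
= 28.25 · (3.7196) = 105.08 mV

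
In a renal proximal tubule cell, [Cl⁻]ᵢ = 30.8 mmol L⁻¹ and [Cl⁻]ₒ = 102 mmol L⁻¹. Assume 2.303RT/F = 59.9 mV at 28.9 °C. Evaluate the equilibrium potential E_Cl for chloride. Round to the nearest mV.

E = (59.9/z) · log₁₀([Cl⁻]_out/[Cl⁻]_in) with z = -1.
For an anion, dividing by z = -1 reverses the sign.
= (59.9/-1) · log₁₀(102/30.8) = -59.90 · log₁₀(3.312)
= -59.90 · (0.5200) = -31.15 mV

-31 mV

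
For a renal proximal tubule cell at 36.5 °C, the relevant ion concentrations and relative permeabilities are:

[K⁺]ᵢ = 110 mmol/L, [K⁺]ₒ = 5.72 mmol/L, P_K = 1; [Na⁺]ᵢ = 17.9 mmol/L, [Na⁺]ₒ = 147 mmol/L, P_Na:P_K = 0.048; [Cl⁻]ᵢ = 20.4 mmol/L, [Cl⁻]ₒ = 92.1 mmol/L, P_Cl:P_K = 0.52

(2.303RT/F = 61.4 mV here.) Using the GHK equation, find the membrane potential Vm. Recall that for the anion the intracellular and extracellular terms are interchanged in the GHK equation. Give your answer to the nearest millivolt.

Vm = 61.4 · log₁₀[(Σ P·[cation]ₒ + Σ P·[anion]ᵢ) / (Σ P·[cation]ᵢ + Σ P·[anion]ₒ)]
Numerator = 1×5.72 + 0.048×147 + 0.52×20.4 = 23.38
Denominator = 1×110 + 0.048×17.9 + 0.52×92.1 = 158.8
Vm = 61.4 · log₁₀(0.1473) = 61.4 × (-0.8318) = -51.07 mV

-51 mV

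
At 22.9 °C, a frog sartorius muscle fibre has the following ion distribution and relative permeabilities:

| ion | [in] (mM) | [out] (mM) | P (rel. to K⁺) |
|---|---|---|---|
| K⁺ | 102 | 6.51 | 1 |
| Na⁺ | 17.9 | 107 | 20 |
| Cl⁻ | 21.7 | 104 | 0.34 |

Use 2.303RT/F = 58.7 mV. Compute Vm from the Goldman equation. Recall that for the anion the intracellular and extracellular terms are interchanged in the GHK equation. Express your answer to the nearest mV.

Vm = 58.7 · log₁₀[(Σ P·[cation]ₒ + Σ P·[anion]ᵢ) / (Σ P·[cation]ᵢ + Σ P·[anion]ₒ)]
Numerator = 1×6.51 + 20×107 + 0.34×21.7 = 2154
Denominator = 1×102 + 20×17.9 + 0.34×104 = 495.4
Vm = 58.7 · log₁₀(4.3481) = 58.7 × (0.6383) = 37.47 mV

37 mV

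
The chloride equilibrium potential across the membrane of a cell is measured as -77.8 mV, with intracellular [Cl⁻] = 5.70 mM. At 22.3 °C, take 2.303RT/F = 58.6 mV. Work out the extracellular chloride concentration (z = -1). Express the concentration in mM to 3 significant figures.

121 mM

Nernst: E = (58.6/-1) · log₁₀([out]/[in]), so log₁₀([out]/[in]) = -77.8 × -1 / 58.6 = 1.3276.
[out]/[in] = 10^(1.3276) = 21.26.
[out] = 21.26 × 5.70 = 121.2 mM.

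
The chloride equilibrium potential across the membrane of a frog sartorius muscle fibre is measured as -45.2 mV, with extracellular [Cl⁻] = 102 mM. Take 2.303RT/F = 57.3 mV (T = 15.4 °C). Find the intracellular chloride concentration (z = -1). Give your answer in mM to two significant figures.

17 mM

Nernst: E = (57.3/-1) · log₁₀([out]/[in]), so log₁₀([out]/[in]) = -45.2 × -1 / 57.3 = 0.7888.
[out]/[in] = 10^(0.7888) = 6.149.
[in] = 102 / 6.149 = 16.59 mM.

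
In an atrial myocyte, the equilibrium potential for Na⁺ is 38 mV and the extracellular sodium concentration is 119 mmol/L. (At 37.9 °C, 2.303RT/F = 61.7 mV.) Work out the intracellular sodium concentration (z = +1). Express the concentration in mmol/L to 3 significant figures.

28.8 mmol/L

Nernst: E = (61.7/1) · log₁₀([out]/[in]), so log₁₀([out]/[in]) = 38.0 × 1 / 61.7 = 0.6159.
[out]/[in] = 10^(0.6159) = 4.129.
[in] = 119 / 4.129 = 28.82 mmol/L.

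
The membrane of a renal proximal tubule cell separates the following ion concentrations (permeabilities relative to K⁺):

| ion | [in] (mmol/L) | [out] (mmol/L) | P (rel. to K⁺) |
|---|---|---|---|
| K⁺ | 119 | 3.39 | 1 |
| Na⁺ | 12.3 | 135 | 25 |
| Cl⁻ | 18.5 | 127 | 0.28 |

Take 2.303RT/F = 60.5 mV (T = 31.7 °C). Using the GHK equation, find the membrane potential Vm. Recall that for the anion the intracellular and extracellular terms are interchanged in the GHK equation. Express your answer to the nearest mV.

Vm = 60.5 · log₁₀[(Σ P·[cation]ₒ + Σ P·[anion]ᵢ) / (Σ P·[cation]ᵢ + Σ P·[anion]ₒ)]
Numerator = 1×3.39 + 25×135 + 0.28×18.5 = 3384
Denominator = 1×119 + 25×12.3 + 0.28×127 = 462.1
Vm = 60.5 · log₁₀(7.3228) = 60.5 × (0.8647) = 52.31 mV

52 mV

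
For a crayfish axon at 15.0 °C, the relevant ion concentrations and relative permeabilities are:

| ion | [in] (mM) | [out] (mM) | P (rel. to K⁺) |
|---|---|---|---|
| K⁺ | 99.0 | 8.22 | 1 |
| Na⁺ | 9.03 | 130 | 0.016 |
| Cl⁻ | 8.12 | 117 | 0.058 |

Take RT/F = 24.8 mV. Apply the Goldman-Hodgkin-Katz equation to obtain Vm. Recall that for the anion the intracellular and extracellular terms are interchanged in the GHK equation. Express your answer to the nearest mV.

-57 mV

Vm = 24.8 · ln[(Σ P·[cation]ₒ + Σ P·[anion]ᵢ) / (Σ P·[cation]ᵢ + Σ P·[anion]ₒ)]
Numerator = 1×8.22 + 0.016×130 + 0.058×8.12 = 10.77
Denominator = 1×99.0 + 0.016×9.03 + 0.058×117 = 105.9
Vm = 24.8 · ln(0.10168) = 24.8 × (-2.2859) = -56.69 mV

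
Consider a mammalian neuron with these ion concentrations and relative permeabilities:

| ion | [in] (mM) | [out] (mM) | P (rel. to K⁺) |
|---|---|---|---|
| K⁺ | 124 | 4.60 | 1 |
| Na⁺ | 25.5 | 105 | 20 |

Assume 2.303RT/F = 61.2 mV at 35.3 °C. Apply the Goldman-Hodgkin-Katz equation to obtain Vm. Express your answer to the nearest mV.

32 mV

Vm = 61.2 · log₁₀[(Σ P·[cation]ₒ + Σ P·[anion]ᵢ) / (Σ P·[cation]ᵢ + Σ P·[anion]ₒ)]
Numerator = 1×4.60 + 20×105 = 2105
Denominator = 1×124 + 20×25.5 = 634
Vm = 61.2 · log₁₀(3.3196) = 61.2 × (0.5211) = 31.89 mV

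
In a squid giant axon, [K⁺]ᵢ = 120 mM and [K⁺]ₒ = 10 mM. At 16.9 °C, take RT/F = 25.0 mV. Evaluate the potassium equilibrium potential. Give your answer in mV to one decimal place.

E = (25.0/z) · ln([K⁺]_out/[K⁺]_in) with z = +1.
= (25.0/1) · ln(10/120) = 25.00 · ln(0.08333)
= 25.00 · (-2.4849) = -62.12 mV

-62.1 mV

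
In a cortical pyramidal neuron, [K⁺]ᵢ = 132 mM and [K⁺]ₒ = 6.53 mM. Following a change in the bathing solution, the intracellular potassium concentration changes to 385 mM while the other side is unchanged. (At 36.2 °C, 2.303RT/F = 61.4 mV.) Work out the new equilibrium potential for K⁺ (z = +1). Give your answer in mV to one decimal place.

-108.7 mV

After the shift: [K⁺]_out = 6.53, [K⁺]_in = 385 mM.
E_new = (61.4/1)·log₁₀(6.53/385) = 61.40 · (-1.7705) = -108.71 mV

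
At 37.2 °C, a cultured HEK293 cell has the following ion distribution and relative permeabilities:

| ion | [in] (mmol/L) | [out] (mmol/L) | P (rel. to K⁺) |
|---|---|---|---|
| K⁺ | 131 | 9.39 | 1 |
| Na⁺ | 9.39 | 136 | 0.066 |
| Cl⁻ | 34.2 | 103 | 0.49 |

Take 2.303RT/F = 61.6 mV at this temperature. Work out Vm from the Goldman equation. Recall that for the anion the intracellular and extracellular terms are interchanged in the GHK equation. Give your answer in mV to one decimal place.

Vm = 61.6 · log₁₀[(Σ P·[cation]ₒ + Σ P·[anion]ᵢ) / (Σ P·[cation]ᵢ + Σ P·[anion]ₒ)]
Numerator = 1×9.39 + 0.066×136 + 0.49×34.2 = 35.12
Denominator = 1×131 + 0.066×9.39 + 0.49×103 = 182.1
Vm = 61.6 · log₁₀(0.19289) = 61.6 × (-0.7147) = -44.02 mV

-44.0 mV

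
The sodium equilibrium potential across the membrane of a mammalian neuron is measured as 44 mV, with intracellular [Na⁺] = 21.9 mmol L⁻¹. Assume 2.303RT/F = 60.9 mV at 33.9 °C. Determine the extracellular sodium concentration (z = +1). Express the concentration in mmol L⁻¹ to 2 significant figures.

Nernst: E = (60.9/1) · log₁₀([out]/[in]), so log₁₀([out]/[in]) = 44.0 × 1 / 60.9 = 0.7225.
[out]/[in] = 10^(0.7225) = 5.278.
[out] = 5.278 × 21.9 = 115.6 mmol L⁻¹.

120 mmol L⁻¹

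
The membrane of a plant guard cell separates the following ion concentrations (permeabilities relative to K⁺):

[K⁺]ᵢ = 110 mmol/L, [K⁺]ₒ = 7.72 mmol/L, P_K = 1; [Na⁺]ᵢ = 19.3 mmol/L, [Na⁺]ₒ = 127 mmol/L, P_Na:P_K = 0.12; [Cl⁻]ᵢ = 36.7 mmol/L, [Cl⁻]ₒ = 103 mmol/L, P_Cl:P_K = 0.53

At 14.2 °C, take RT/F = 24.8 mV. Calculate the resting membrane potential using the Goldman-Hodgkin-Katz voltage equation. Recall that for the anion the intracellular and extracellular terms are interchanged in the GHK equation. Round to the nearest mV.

Vm = 24.8 · ln[(Σ P·[cation]ₒ + Σ P·[anion]ᵢ) / (Σ P·[cation]ᵢ + Σ P·[anion]ₒ)]
Numerator = 1×7.72 + 0.12×127 + 0.53×36.7 = 42.41
Denominator = 1×110 + 0.12×19.3 + 0.53×103 = 166.9
Vm = 24.8 · ln(0.2541) = 24.8 × (-1.3700) = -33.98 mV

-34 mV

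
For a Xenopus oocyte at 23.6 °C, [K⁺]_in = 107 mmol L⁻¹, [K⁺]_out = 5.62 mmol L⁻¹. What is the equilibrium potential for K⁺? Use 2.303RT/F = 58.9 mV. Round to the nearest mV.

-75 mV

E = (58.9/z) · log₁₀([K⁺]_out/[K⁺]_in) with z = +1.
= (58.9/1) · log₁₀(5.62/107) = 58.90 · log₁₀(0.05252)
= 58.90 · (-1.2796) = -75.37 mV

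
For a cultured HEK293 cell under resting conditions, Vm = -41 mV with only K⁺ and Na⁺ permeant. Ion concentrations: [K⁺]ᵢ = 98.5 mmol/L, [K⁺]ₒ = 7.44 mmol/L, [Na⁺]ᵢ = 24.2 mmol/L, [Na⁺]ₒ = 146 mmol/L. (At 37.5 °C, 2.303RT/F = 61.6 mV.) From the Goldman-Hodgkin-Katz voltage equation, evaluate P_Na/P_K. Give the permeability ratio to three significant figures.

0.0983

Let α = P_Na/P_K. GHK: Vm = 61.6·log₁₀[(Kₒ + α·Naₒ)/(Kᵢ + α·Naᵢ)].
10^(Vm/61.6) = 10^(-41.0/61.6) = 0.21598
So 0.21598·(Kᵢ + α·Naᵢ) = Kₒ + α·Naₒ → α = (0.21598·98.5 − 7.44) / (146.0 − 0.21598·24.2)
α = (21.27 − 7.44) / (146.0 − 5.227) = 13.83/140.8 = 0.09827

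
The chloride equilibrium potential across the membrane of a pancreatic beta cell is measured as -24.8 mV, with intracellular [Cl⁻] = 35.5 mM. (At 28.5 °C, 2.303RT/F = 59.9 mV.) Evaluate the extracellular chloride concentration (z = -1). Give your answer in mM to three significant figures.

92.1 mM

Nernst: E = (59.9/-1) · log₁₀([out]/[in]), so log₁₀([out]/[in]) = -24.8 × -1 / 59.9 = 0.4140.
[out]/[in] = 10^(0.4140) = 2.594.
[out] = 2.594 × 35.5 = 92.1 mM.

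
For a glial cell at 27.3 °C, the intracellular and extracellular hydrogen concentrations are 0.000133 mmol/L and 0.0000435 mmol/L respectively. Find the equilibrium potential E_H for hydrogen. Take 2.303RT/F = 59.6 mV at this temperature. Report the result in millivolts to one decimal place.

-28.9 mV

E = (59.6/z) · log₁₀([H⁺]_out/[H⁺]_in) with z = +1.
= (59.6/1) · log₁₀(0.0000435/0.000133) = 59.60 · log₁₀(0.3271)
= 59.60 · (-0.4854) = -28.93 mV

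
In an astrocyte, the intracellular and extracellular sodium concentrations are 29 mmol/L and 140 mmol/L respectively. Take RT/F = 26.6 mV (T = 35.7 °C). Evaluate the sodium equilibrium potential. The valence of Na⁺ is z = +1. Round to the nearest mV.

42 mV

E = (26.6/z) · ln([Na⁺]_out/[Na⁺]_in) with z = +1.
= (26.6/1) · ln(140/29) = 26.60 · ln(4.828)
= 26.60 · (1.5743) = 41.88 mV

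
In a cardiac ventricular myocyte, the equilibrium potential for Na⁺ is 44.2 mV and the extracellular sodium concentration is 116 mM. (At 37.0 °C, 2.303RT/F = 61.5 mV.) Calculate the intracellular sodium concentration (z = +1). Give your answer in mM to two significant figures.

22 mM

Nernst: E = (61.5/1) · log₁₀([out]/[in]), so log₁₀([out]/[in]) = 44.2 × 1 / 61.5 = 0.7187.
[out]/[in] = 10^(0.7187) = 5.232.
[in] = 116 / 5.232 = 22.17 mM.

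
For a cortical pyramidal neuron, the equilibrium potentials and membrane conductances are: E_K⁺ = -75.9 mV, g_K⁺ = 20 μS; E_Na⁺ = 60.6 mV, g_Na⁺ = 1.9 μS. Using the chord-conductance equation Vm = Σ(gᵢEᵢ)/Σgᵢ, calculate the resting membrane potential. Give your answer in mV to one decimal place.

-64.1 mV

Σ gᵢEᵢ = 20·(-75.9) + 1.9·(60.6) = -1402.86
Σ gᵢ = 20 + 1.9 = 21.9
Vm = -1402.86 / 21.9 = -64.06 mV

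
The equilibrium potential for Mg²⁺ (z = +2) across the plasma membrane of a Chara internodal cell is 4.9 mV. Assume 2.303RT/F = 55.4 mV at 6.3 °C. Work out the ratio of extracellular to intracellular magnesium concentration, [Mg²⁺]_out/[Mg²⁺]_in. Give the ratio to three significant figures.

log₁₀([out]/[in]) = E·z/(55.4) = 4.9 × 2 / 55.4 = 0.1769
[out]/[in] = 10^(0.1769) = 1.503

1.50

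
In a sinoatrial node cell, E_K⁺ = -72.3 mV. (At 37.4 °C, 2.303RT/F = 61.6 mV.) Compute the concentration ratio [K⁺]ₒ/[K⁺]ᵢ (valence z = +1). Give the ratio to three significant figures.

0.0670

log₁₀([out]/[in]) = E·z/(61.6) = -72.3 × 1 / 61.6 = -1.1737
[out]/[in] = 10^(-1.1737) = 0.06703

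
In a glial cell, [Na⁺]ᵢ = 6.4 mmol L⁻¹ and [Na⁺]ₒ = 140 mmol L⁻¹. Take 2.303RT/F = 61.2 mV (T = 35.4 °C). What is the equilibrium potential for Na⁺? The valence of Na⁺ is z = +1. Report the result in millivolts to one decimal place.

E = (61.2/z) · log₁₀([Na⁺]_out/[Na⁺]_in) with z = +1.
= (61.2/1) · log₁₀(140/6.4) = 61.20 · log₁₀(21.88)
= 61.20 · (1.3399) = 82.00 mV

82.0 mV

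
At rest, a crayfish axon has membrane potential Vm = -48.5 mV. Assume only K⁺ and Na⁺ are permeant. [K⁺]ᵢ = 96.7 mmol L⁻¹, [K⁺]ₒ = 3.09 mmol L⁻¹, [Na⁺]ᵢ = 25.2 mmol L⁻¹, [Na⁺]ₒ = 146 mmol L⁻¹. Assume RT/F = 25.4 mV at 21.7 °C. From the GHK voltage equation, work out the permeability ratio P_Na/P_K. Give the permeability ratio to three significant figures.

Let α = P_Na/P_K. GHK: Vm = 25.4·ln[(Kₒ + α·Naₒ)/(Kᵢ + α·Naᵢ)].
e^(Vm/25.4) = e^(-48.5/25.4) = 0.14816
So 0.14816·(Kᵢ + α·Naᵢ) = Kₒ + α·Naₒ → α = (0.14816·96.7 − 3.09) / (146.0 − 0.14816·25.2)
α = (14.33 − 3.09) / (146.0 − 3.734) = 11.24/142.3 = 0.07899

0.0790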